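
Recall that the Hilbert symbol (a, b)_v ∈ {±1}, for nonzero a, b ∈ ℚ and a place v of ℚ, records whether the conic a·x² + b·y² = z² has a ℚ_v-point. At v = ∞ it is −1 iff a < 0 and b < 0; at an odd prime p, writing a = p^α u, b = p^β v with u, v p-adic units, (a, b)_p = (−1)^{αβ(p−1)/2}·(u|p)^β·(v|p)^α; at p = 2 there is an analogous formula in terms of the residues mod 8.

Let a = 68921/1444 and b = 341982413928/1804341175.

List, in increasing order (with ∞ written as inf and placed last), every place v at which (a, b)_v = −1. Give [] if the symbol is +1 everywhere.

Mod squares: a ≡ 41, b ≡ 796166. Check v ∈ {∞, 2, 3, 5, 7, 13, 17, 19, 29, 37, 41, 53}.
v=3: a=3^0·(≡2), b=3^2·(≡2) mod 3; (2|3)=-1, (2|3)=-1; (−1)^{0·2·1}·(-1)^2·(-1)^0 = +1.
v=29: a=29^0·(≡2), b=29^1·(≡13) mod 29; (2|29)=-1, (13|29)=+1; (−1)^{0·1·14}·(-1)^1·(+1)^0 = -1.
v=19: a=19^-2·(≡2), b=19^-2·(≡11) mod 19; (2|19)=-1, (11|19)=+1; (−1)^{-2·-2·9}·(-1)^-2·(+1)^-2 = +1.
v=37: a=37^0·(≡27), b=37^1·(≡10) mod 37; (27|37)=+1, (10|37)=+1; (−1)^{0·1·18}·(+1)^1·(+1)^0 = +1.
v=∞: 41 > 0 and 796166 > 0  ⇒  (a,b)_∞ = +1.
v=41: a=41^3·(≡32), b=41^0·(≡6) mod 41; (32|41)=+1, (6|41)=-1; (−1)^{3·0·20}·(+1)^0·(-1)^3 = -1.
v=53: a=53^0·(≡22), b=53^1·(≡21) mod 53; (22|53)=-1, (21|53)=-1; (−1)^{0·1·26}·(-1)^1·(-1)^0 = -1.
v=5: a=5^0·(≡4), b=5^-2·(≡4) mod 5; (4|5)=+1, (4|5)=+1; (−1)^{0·-2·2}·(+1)^-2·(+1)^0 = +1.
v=17: a=17^0·(≡14), b=17^4·(≡11) mod 17; (14|17)=-1, (11|17)=-1; (−1)^{0·4·8}·(-1)^4·(-1)^0 = +1.
v=2: v_2(a)=-2, v_2(b)=3; units ≡ 1, 3 (mod 8); ε·ε+αω+βω = 0·1+-2·1+3·0 ≡ 0  ⇒  (a,b)_2 = +1.
v=7: a=7^0·(≡3), b=7^-1·(≡4) mod 7; (3|7)=-1, (4|7)=+1; (−1)^{0·-1·3}·(-1)^-1·(+1)^0 = -1.
v=13: a=13^0·(≡8), b=13^-4·(≡8) mod 13; (8|13)=-1, (8|13)=-1; (−1)^{0·-4·6}·(-1)^-4·(-1)^0 = +1.
Ram(41, 796166) = {7, 29, 41, 53}; no ℚ_7-point on the conic.

[7, 29, 41, 53]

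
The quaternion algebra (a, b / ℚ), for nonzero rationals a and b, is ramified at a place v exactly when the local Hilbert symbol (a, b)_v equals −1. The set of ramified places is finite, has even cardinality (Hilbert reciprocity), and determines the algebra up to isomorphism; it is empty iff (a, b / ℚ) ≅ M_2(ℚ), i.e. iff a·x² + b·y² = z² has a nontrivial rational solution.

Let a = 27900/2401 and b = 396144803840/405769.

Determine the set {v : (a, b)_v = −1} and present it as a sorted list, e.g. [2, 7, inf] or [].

Mod squares: a ≡ 31, b ≡ 6290. Check v ∈ {∞, 2, 3, 5, 7, 13, 17, 31, 37}.
v=5: a=5^2·(≡1), b=5^1·(≡2) mod 5; (1|5)=+1, (2|5)=-1; (−1)^{2·1·2}·(+1)^1·(-1)^2 = +1.
v=17: a=17^0·(≡5), b=17^1·(≡9) mod 17; (5|17)=-1, (9|17)=+1; (−1)^{0·1·8}·(-1)^1·(+1)^0 = -1.
v=37: a=37^0·(≡18), b=37^1·(≡5) mod 37; (18|37)=-1, (5|37)=-1; (−1)^{0·1·18}·(-1)^1·(-1)^0 = -1.
v=13: a=13^0·(≡6), b=13^-2·(≡5) mod 13; (6|13)=-1, (5|13)=-1; (−1)^{0·-2·6}·(-1)^-2·(-1)^0 = +1.
v=7: a=7^-4·(≡5), b=7^-4·(≡2) mod 7; (5|7)=-1, (2|7)=+1; (−1)^{-4·-4·3}·(-1)^-4·(+1)^-4 = +1.
v=3: a=3^2·(≡1), b=3^0·(≡2) mod 3; (1|3)=+1, (2|3)=-1; (−1)^{2·0·1}·(+1)^0·(-1)^2 = +1.
v=2: v_2(a)=2, v_2(b)=17; units ≡ 7, 1 (mod 8); ε·ε+αω+βω = 1·0+2·0+17·0 ≡ 0  ⇒  (a,b)_2 = +1.
v=∞: 31 > 0 and 6290 > 0  ⇒  (a,b)_∞ = +1.
v=31: a=31^1·(≡20), b=31^2·(≡18) mod 31; (20|31)=+1, (18|31)=+1; (−1)^{1·2·15}·(+1)^2·(+1)^1 = +1.
|Ram(31, 6290)| = 2, even; anisotropic at {17, 37}.

[17, 37]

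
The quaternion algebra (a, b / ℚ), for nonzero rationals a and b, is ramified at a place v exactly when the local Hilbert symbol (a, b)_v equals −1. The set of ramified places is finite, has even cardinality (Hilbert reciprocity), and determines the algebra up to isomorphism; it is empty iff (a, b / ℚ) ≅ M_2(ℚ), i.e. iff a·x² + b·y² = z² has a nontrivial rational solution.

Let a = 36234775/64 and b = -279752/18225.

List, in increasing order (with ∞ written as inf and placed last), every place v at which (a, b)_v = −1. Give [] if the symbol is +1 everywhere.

Mod squares: a ≡ 1449391, b ≡ -2. Check v ∈ {∞, 2, 3, 5, 11, 17, 23, 29, 41, 53}.
v=17: a=17^0·(≡7), b=17^2·(≡1) mod 17; (7|17)=-1, (1|17)=+1; (−1)^{0·2·8}·(-1)^2·(+1)^0 = +1.
v=29: a=29^1·(≡21), b=29^0·(≡12) mod 29; (21|29)=-1, (12|29)=-1; (−1)^{1·0·14}·(-1)^0·(-1)^1 = -1.
v=11: a=11^0·(≡3), b=11^2·(≡1) mod 11; (3|11)=+1, (1|11)=+1; (−1)^{0·2·5}·(+1)^2·(+1)^0 = +1.
v=53: a=53^1·(≡17), b=53^0·(≡48) mod 53; (17|53)=+1, (48|53)=-1; (−1)^{1·0·26}·(+1)^0·(-1)^1 = -1.
v=2: v_2(a)=-6, v_2(b)=3; units ≡ 7, 7 (mod 8); ε·ε+αω+βω = 1·1+-6·0+3·0 ≡ 1  ⇒  (a,b)_2 = -1.
v=23: a=23^1·(≡15), b=23^0·(≡15) mod 23; (15|23)=-1, (15|23)=-1; (−1)^{1·0·11}·(-1)^0·(-1)^1 = -1.
v=∞: 1449391 > 0 and -2 < 0  ⇒  (a,b)_∞ = +1.
v=41: a=41^1·(≡8), b=41^0·(≡23) mod 41; (8|41)=+1, (23|41)=+1; (−1)^{1·0·20}·(+1)^0·(+1)^1 = +1.
v=5: a=5^2·(≡4), b=5^-2·(≡2) mod 5; (4|5)=+1, (2|5)=-1; (−1)^{2·-2·2}·(+1)^-2·(-1)^2 = +1.
v=3: a=3^0·(≡1), b=3^-6·(≡1) mod 3; (1|3)=+1, (1|3)=+1; (−1)^{0·-6·1}·(+1)^-6·(+1)^0 = +1.
Ram(1449391, -2) = {2, 23, 29, 53}; no ℚ_2-point on the conic.

[2, 23, 29, 53]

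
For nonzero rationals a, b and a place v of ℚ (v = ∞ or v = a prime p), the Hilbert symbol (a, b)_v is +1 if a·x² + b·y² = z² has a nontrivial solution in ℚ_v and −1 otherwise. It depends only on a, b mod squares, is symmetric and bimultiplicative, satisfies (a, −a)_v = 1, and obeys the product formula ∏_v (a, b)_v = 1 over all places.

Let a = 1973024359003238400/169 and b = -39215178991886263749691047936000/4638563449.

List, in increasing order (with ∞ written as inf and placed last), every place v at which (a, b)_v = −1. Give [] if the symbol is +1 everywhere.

[2, 3, 17, 37]

(a, b) ≡ (3219, -101065) mod (ℚ^×)²; places V = {2, 3, 5, 7, 13, 17, 29, 31, 37, 41, ∞}.
(a,b)_17: α=2, u≡10; β=3, v≡14 (mod 17); (10|17)=-1, (14|17)=-1; sign (−1)^0·-1^3·-1^2 = -1.
(a,b)_2: α=12, β=32; u≡3, v≡7 (mod 8); ε(u)ε(v)=1·1, αω(v)=12·0, βω(u)=32·1; sum ≡ 1  ⇒  -1.
(a,b)_7: α=0, u≡6; β=2, v≡2 (mod 7); (6|7)=-1, (2|7)=+1; sign (−1)^0·-1^2·+1^0 = +1.
(a,b)_31: α=0, u≡30; β=-2, v≡12 (mod 31); (30|31)=-1, (12|31)=-1; sign (−1)^0·-1^-2·-1^0 = +1.
(a,b)_5: α=2, u≡4; β=3, v≡3 (mod 5); (4|5)=+1, (3|5)=-1; sign (−1)^0·+1^3·-1^2 = +1.
(a,b)_3: α=3, u≡2; β=4, v≡2 (mod 3); (2|3)=-1, (2|3)=-1; sign (−1)^0·-1^4·-1^3 = -1.
(a,b)_13: α=-2, u≡2; β=-6, v≡12 (mod 13); (2|13)=-1, (12|13)=+1; sign (−1)^0·-1^-6·+1^-2 = +1.
(a,b)_37: α=3, u≡31; β=4, v≡19 (mod 37); (31|37)=-1, (19|37)=-1; sign (−1)^0·-1^4·-1^3 = -1.
(a,b)_29: α=1, u≡25; β=1, v≡4 (mod 29); (25|29)=+1, (4|29)=+1; sign (−1)^0·+1^1·+1^1 = +1.
(a,b)_41: α=2, u≡31; β=3, v≡10 (mod 41); (31|41)=+1, (10|41)=+1; sign (−1)^0·+1^3·+1^2 = +1.
(a,b)_∞: sgn(3219)=+, sgn(-101065)=−, so +1.
Ram(3219, -101065) = {2, 3, 17, 37}; no ℚ_2-point on the conic.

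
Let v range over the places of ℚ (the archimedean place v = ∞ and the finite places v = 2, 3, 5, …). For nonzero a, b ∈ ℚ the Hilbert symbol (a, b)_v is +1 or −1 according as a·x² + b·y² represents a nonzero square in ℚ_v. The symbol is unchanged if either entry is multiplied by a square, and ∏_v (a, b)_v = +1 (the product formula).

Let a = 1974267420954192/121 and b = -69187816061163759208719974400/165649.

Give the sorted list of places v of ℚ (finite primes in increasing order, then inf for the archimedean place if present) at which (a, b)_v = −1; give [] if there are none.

[2, 13, 19, 41]

(a, b) ≡ (634466677, -2914) mod (ℚ^×)²; places V = {2, 3, 5, 7, 11, 13, 19, 31, 37, 41, 43, 47, ∞}.
(a,b)_43: α=1, u≡3; β=2, v≡25 (mod 43); (3|43)=-1, (25|43)=+1; sign (−1)^0·-1^2·+1^1 = +1.
(a,b)_11: α=-2, u≡1; β=-2, v≡1 (mod 11); (1|11)=+1, (1|11)=+1; sign (−1)^0·+1^-2·+1^-2 = +1.
(a,b)_19: α=1, u≡13; β=2, v≡2 (mod 19); (13|19)=-1, (2|19)=-1; sign (−1)^0·-1^2·-1^1 = -1.
(a,b)_47: α=1, u≡39; β=3, v≡16 (mod 47); (39|47)=-1, (16|47)=+1; sign (−1)^1·-1^3·+1^1 = +1.
(a,b)_13: α=1, u≡10; β=2, v≡8 (mod 13); (10|13)=+1, (8|13)=-1; sign (−1)^0·+1^2·-1^1 = -1.
(a,b)_5: α=0, u≡2; β=2, v≡1 (mod 5); (2|5)=-1, (1|5)=+1; sign (−1)^0·-1^2·+1^0 = +1.
(a,b)_2: α=4, β=19; u≡5, v≡7 (mod 8); ε(u)ε(v)=0·1, αω(v)=4·0, βω(u)=19·1; sum ≡ 1  ⇒  -1.
(a,b)_41: α=1, u≡19; β=2, v≡26 (mod 41); (19|41)=-1, (26|41)=-1; sign (−1)^0·-1^2·-1^1 = -1.
(a,b)_∞: sgn(634466677)=+, sgn(-2914)=−, so +1.
(a,b)_31: α=1, u≡25; β=3, v≡15 (mod 31); (25|31)=+1, (15|31)=-1; sign (−1)^1·+1^3·-1^1 = +1.
(a,b)_37: α=0, u≡7; β=-2, v≡1 (mod 37); (7|37)=+1, (1|37)=+1; sign (−1)^0·+1^-2·+1^0 = +1.
(a,b)_7: α=4, u≡6; β=0, v≡6 (mod 7); (6|7)=-1, (6|7)=-1; sign (−1)^0·-1^0·-1^4 = +1.
(a,b)_3: α=4, u≡1; β=2, v≡2 (mod 3); (1|3)=+1, (2|3)=-1; sign (−1)^0·+1^2·-1^4 = +1.
|Ram(634466677, -2914)| = 4, even; anisotropic at {2, 13, 19, 41}.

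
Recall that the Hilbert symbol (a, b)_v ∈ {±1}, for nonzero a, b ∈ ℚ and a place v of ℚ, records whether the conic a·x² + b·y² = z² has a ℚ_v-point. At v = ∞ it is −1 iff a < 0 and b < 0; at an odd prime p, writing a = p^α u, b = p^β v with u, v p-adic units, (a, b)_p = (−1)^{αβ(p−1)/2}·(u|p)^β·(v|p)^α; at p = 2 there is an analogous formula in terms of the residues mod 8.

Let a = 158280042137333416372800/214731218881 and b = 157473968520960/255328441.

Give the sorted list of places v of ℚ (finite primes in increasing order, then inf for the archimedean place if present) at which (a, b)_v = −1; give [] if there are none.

Mod squares: a ≡ 17, b ≡ 324415. Check v ∈ {∞, 2, 3, 5, 7, 13, 17, 19, 23, 29, 31}.
v=2: v_2(a)=6, v_2(b)=8; units ≡ 1, 7 (mod 8); ε·ε+αω+βω = 0·1+6·0+8·0 ≡ 0  ⇒  (a,b)_2 = +1.
v=7: a=7^2·(≡5), b=7^1·(≡6) mod 7; (5|7)=-1, (6|7)=-1; (−1)^{2·1·3}·(-1)^1·(-1)^2 = -1.
v=17: a=17^3·(≡1), b=17^2·(≡13) mod 17; (1|17)=+1, (13|17)=+1; (−1)^{3·2·8}·(+1)^2·(+1)^3 = +1.
v=29: a=29^-6·(≡27), b=29^-4·(≡3) mod 29; (27|29)=-1, (3|29)=-1; (−1)^{-6·-4·14}·(-1)^-4·(-1)^-6 = +1.
v=5: a=5^2·(≡2), b=5^1·(≡2) mod 5; (2|5)=-1, (2|5)=-1; (−1)^{2·1·2}·(-1)^1·(-1)^2 = -1.
v=∞: 17 > 0 and 324415 > 0  ⇒  (a,b)_∞ = +1.
v=19: a=19^-2·(≡7), b=19^-2·(≡1) mod 19; (7|19)=+1, (1|19)=+1; (−1)^{-2·-2·9}·(+1)^-2·(+1)^-2 = +1.
v=23: a=23^2·(≡5), b=23^1·(≡16) mod 23; (5|23)=-1, (16|23)=+1; (−1)^{2·1·11}·(-1)^1·(+1)^2 = -1.
v=13: a=13^2·(≡3), b=13^1·(≡5) mod 13; (3|13)=+1, (5|13)=-1; (−1)^{2·1·6}·(+1)^1·(-1)^2 = +1.
v=31: a=31^2·(≡12), b=31^1·(≡28) mod 31; (12|31)=-1, (28|31)=+1; (−1)^{2·1·15}·(-1)^1·(+1)^2 = -1.
v=3: a=3^14·(≡2), b=3^8·(≡1) mod 3; (2|3)=-1, (1|3)=+1; (−1)^{14·8·1}·(-1)^8·(+1)^14 = +1.
|Ram(17, 324415)| = 4, even; anisotropic at {5, 7, 23, 31}.

[5, 7, 23, 31]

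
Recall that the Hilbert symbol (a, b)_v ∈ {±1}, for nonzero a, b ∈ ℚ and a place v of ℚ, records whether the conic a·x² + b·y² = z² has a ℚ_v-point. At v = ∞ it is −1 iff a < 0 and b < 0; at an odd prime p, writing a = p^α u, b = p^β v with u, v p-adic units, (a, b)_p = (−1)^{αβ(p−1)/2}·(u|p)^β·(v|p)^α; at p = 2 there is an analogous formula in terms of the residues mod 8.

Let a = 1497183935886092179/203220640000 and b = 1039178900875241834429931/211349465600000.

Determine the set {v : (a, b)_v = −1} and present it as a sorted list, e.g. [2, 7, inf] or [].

(a, b) ≡ (19, 29315) mod (ℚ^×)²; places V = {2, 3, 5, 7, 11, 13, 17, 19, 23, 41, 47, ∞}.
(a,b)_19: α=3, u≡11; β=4, v≡17 (mod 19); (11|19)=+1, (17|19)=+1; sign (−1)^0·+1^4·+1^3 = +1.
(a,b)_13: α=0, u≡11; β=-1, v≡7 (mod 13); (11|13)=-1, (7|13)=-1; sign (−1)^0·-1^-1·-1^0 = -1.
(a,b)_23: α=-2, u≡17; β=-2, v≡6 (mod 23); (17|23)=-1, (6|23)=+1; sign (−1)^0·-1^-2·+1^-2 = +1.
(a,b)_11: α=2, u≡8; β=3, v≡4 (mod 11); (8|11)=-1, (4|11)=+1; sign (−1)^0·-1^3·+1^2 = -1.
(a,b)_17: α=2, u≡2; β=2, v≡3 (mod 17); (2|17)=+1, (3|17)=-1; sign (−1)^0·+1^2·-1^2 = +1.
(a,b)_2: α=-8, β=-12; u≡3, v≡3 (mod 8); ε(u)ε(v)=1·1, αω(v)=-8·1, βω(u)=-12·1; sum ≡ 1  ⇒  -1.
(a,b)_3: α=0, u≡1; β=4, v≡2 (mod 3); (1|3)=+1, (2|3)=-1; sign (−1)^0·+1^4·-1^0 = +1.
(a,b)_7: α=-4, u≡3; β=-4, v≡3 (mod 7); (3|7)=-1, (3|7)=-1; sign (−1)^0·-1^-4·-1^-4 = +1.
(a,b)_47: α=2, u≡5; β=2, v≡2 (mod 47); (5|47)=-1, (2|47)=+1; sign (−1)^0·-1^2·+1^2 = +1.
(a,b)_41: α=4, u≡26; β=5, v≡4 (mod 41); (26|41)=-1, (4|41)=+1; sign (−1)^0·-1^5·+1^4 = -1.
(a,b)_5: α=-4, u≡1; β=-5, v≡3 (mod 5); (1|5)=+1, (3|5)=-1; sign (−1)^0·+1^-5·-1^-4 = +1.
(a,b)_∞: sgn(19)=+, sgn(29315)=+, so +1.
Ram(19, 29315) = {2, 11, 13, 41}; no ℚ_2-point on the conic.

[2, 11, 13, 41]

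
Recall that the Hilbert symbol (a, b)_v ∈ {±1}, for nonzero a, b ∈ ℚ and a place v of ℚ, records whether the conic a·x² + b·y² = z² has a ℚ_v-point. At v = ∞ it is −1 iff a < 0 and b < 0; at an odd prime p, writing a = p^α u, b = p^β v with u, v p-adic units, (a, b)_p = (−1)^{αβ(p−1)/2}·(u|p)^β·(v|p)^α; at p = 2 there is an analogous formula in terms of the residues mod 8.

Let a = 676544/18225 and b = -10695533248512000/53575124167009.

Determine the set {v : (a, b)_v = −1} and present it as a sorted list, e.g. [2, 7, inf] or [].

[2, 11]

Mod squares: a ≡ 11, b ≡ -70. Check v ∈ {∞, 2, 3, 5, 7, 11, 17, 19, 29, 31, 37, 43}.
v=7: a=7^0·(≡2), b=7^1·(≡2) mod 7; (2|7)=+1, (2|7)=+1; (−1)^{0·1·3}·(+1)^1·(+1)^0 = +1.
v=29: a=29^0·(≡27), b=29^2·(≡3) mod 29; (27|29)=-1, (3|29)=-1; (−1)^{0·2·14}·(-1)^2·(-1)^0 = +1.
v=19: a=19^0·(≡17), b=19^-2·(≡17) mod 19; (17|19)=+1, (17|19)=+1; (−1)^{0·-2·9}·(+1)^-2·(+1)^0 = +1.
v=3: a=3^-6·(≡2), b=3^4·(≡2) mod 3; (2|3)=-1, (2|3)=-1; (−1)^{-6·4·1}·(-1)^4·(-1)^-6 = +1.
v=11: a=11^1·(≡4), b=11^0·(≡7) mod 11; (4|11)=+1, (7|11)=-1; (−1)^{1·0·5}·(+1)^0·(-1)^1 = -1.
v=31: a=31^2·(≡3), b=31^-2·(≡21) mod 31; (3|31)=-1, (21|31)=-1; (−1)^{2·-2·15}·(-1)^-2·(-1)^2 = +1.
v=17: a=17^0·(≡12), b=17^-4·(≡2) mod 17; (12|17)=-1, (2|17)=+1; (−1)^{0·-4·8}·(-1)^-4·(+1)^0 = +1.
v=37: a=37^0·(≡7), b=37^2·(≡16) mod 37; (7|37)=+1, (16|37)=+1; (−1)^{0·2·18}·(+1)^2·(+1)^0 = +1.
v=5: a=5^-2·(≡1), b=5^3·(≡1) mod 5; (1|5)=+1, (1|5)=+1; (−1)^{-2·3·2}·(+1)^3·(+1)^-2 = +1.
v=∞: 11 > 0 and -70 < 0  ⇒  (a,b)_∞ = +1.
v=43: a=43^0·(≡21), b=43^-2·(≡4) mod 43; (21|43)=+1, (4|43)=+1; (−1)^{0·-2·21}·(+1)^-2·(+1)^0 = +1.
v=2: v_2(a)=6, v_2(b)=17; units ≡ 3, 5 (mod 8); ε·ε+αω+βω = 1·0+6·1+17·1 ≡ 1  ⇒  (a,b)_2 = -1.
(11, -70 / ℚ) ramifies at {2, 11}: a division algebra.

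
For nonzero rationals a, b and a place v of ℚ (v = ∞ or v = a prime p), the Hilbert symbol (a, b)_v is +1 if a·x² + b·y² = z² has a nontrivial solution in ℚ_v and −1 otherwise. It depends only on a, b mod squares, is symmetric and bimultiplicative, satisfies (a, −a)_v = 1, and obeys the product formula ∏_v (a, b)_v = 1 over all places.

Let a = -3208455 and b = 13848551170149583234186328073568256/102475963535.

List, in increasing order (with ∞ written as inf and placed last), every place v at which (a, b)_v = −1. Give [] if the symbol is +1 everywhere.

Mod squares: a ≡ -356495, b ≡ 617913852985. Check v ∈ {∞, 2, 3, 5, 7, 11, 13, 17, 19, 23, 29, 31, 37, 41, 47, 53}.
v=29: a=29^0·(≡18), b=29^-2·(≡13) mod 29; (18|29)=-1, (13|29)=+1; (−1)^{0·-2·14}·(-1)^-2·(+1)^0 = +1.
v=3: a=3^2·(≡1), b=3^0·(≡1) mod 3; (1|3)=+1, (1|3)=+1; (−1)^{2·0·1}·(+1)^0·(+1)^2 = +1.
v=∞: -356495 < 0 and 617913852985 > 0  ⇒  (a,b)_∞ = +1.
v=11: a=11^0·(≡3), b=11^-1·(≡7) mod 11; (3|11)=+1, (7|11)=-1; (−1)^{0·-1·5}·(+1)^-1·(-1)^0 = +1.
v=31: a=31^0·(≡14), b=31^1·(≡24) mod 31; (14|31)=+1, (24|31)=-1; (−1)^{0·1·15}·(+1)^1·(-1)^0 = +1.
v=2: v_2(a)=0, v_2(b)=20; units ≡ 1, 1 (mod 8); ε·ε+αω+βω = 0·0+0·0+20·0 ≡ 0  ⇒  (a,b)_2 = +1.
v=7: a=7^0·(≡2), b=7^2·(≡1) mod 7; (2|7)=+1, (1|7)=+1; (−1)^{0·2·3}·(+1)^2·(+1)^0 = +1.
v=53: a=53^0·(≡6), b=53^2·(≡9) mod 53; (6|53)=+1, (9|53)=+1; (−1)^{0·2·26}·(+1)^2·(+1)^0 = +1.
v=17: a=17^0·(≡6), b=17^-1·(≡16) mod 17; (6|17)=-1, (16|17)=+1; (−1)^{0·-1·8}·(-1)^-1·(+1)^0 = -1.
v=37: a=37^1·(≡13), b=37^3·(≡17) mod 37; (13|37)=-1, (17|37)=-1; (−1)^{1·3·18}·(-1)^3·(-1)^1 = +1.
v=41: a=41^1·(≡14), b=41^3·(≡5) mod 41; (14|41)=-1, (5|41)=+1; (−1)^{1·3·20}·(-1)^3·(+1)^1 = -1.
v=47: a=47^1·(≡26), b=47^3·(≡1) mod 47; (26|47)=-1, (1|47)=+1; (−1)^{1·3·23}·(-1)^3·(+1)^1 = +1.
v=13: a=13^0·(≡10), b=13^5·(≡1) mod 13; (10|13)=+1, (1|13)=+1; (−1)^{0·5·6}·(+1)^5·(+1)^0 = +1.
v=19: a=19^0·(≡18), b=19^-4·(≡7) mod 19; (18|19)=-1, (7|19)=+1; (−1)^{0·-4·9}·(-1)^-4·(+1)^0 = +1.
v=5: a=5^1·(≡4), b=5^-1·(≡3) mod 5; (4|5)=+1, (3|5)=-1; (−1)^{1·-1·2}·(+1)^-1·(-1)^1 = -1.
v=23: a=23^0·(≡22), b=23^1·(≡2) mod 23; (22|23)=-1, (2|23)=+1; (−1)^{0·1·11}·(-1)^1·(+1)^0 = -1.
Ram(-356495, 617913852985) = {5, 17, 23, 41}; no ℚ_5-point on the conic.

[5, 17, 23, 41]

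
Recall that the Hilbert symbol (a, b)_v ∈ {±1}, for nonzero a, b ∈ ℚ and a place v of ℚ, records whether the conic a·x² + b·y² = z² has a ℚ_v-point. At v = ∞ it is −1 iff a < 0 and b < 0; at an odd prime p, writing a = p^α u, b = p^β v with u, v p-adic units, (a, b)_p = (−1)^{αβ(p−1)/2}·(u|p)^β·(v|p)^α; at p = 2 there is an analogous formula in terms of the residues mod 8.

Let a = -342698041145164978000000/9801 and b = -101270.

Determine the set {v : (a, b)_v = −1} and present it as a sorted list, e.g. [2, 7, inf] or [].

[2, 5, 7, 13, 19, inf]

Mod squares: a ≡ -403522, b ≡ -101270. Check v ∈ {∞, 2, 3, 5, 7, 11, 13, 19, 37, 41}.
v=37: a=37^1·(≡28), b=37^0·(≡36) mod 37; (28|37)=+1, (36|37)=+1; (−1)^{1·0·18}·(+1)^0·(+1)^1 = +1.
v=2: v_2(a)=7, v_2(b)=1; units ≡ 7, 5 (mod 8); ε·ε+αω+βω = 1·0+7·1+1·0 ≡ 1  ⇒  (a,b)_2 = -1.
v=5: a=5^6·(≡3), b=5^1·(≡1) mod 5; (3|5)=-1, (1|5)=+1; (−1)^{6·1·2}·(-1)^1·(+1)^6 = -1.
v=7: a=7^3·(≡3), b=7^0·(≡6) mod 7; (3|7)=-1, (6|7)=-1; (−1)^{3·0·3}·(-1)^0·(-1)^3 = -1.
v=3: a=3^-4·(≡2), b=3^0·(≡1) mod 3; (2|3)=-1, (1|3)=+1; (−1)^{-4·0·1}·(-1)^0·(+1)^-4 = +1.
v=11: a=11^-2·(≡6), b=11^0·(≡7) mod 11; (6|11)=-1, (7|11)=-1; (−1)^{-2·0·5}·(-1)^0·(-1)^-2 = +1.
v=∞: -403522 < 0 and -101270 < 0  ⇒  (a,b)_∞ = -1.
v=41: a=41^3·(≡10), b=41^1·(≡31) mod 41; (10|41)=+1, (31|41)=+1; (−1)^{3·1·20}·(+1)^1·(+1)^3 = +1.
v=19: a=19^3·(≡6), b=19^1·(≡9) mod 19; (6|19)=+1, (9|19)=+1; (−1)^{3·1·9}·(+1)^1·(+1)^3 = -1.
v=13: a=13^4·(≡7), b=13^1·(≡10) mod 13; (7|13)=-1, (10|13)=+1; (−1)^{4·1·6}·(-1)^1·(+1)^4 = -1.
(-403522, -101270 / ℚ) ramifies at {2, 5, 7, 13, 19, ∞}: a division algebra.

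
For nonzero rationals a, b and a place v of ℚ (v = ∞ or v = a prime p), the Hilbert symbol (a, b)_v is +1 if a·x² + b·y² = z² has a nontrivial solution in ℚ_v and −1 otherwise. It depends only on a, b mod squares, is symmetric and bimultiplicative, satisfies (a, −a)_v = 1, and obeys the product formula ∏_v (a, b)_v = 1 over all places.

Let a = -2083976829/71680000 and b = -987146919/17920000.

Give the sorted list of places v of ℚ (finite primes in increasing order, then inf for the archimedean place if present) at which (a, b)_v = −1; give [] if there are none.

[31, inf]

Mod squares: a ≡ -4123, b ≡ -217. Check v ∈ {∞, 2, 3, 5, 7, 11, 19, 31}.
v=31: a=31^1·(≡11), b=31^1·(≡29) mod 31; (11|31)=-1, (29|31)=-1; (−1)^{1·1·15}·(-1)^1·(-1)^1 = -1.
v=5: a=5^-4·(≡2), b=5^-4·(≡3) mod 5; (2|5)=-1, (3|5)=-1; (−1)^{-4·-4·2}·(-1)^-4·(-1)^-4 = +1.
v=11: a=11^2·(≡10), b=11^2·(≡1) mod 11; (10|11)=-1, (1|11)=+1; (−1)^{2·2·5}·(-1)^2·(+1)^2 = +1.
v=7: a=7^-1·(≡3), b=7^-1·(≡2) mod 7; (3|7)=-1, (2|7)=+1; (−1)^{-1·-1·3}·(-1)^-1·(+1)^-1 = +1.
v=2: v_2(a)=-14, v_2(b)=-12; units ≡ 5, 7 (mod 8); ε·ε+αω+βω = 0·1+-14·0+-12·1 ≡ 0  ⇒  (a,b)_2 = +1.
v=∞: -4123 < 0 and -217 < 0  ⇒  (a,b)_∞ = -1.
v=19: a=19^3·(≡5), b=19^2·(≡9) mod 19; (5|19)=+1, (9|19)=+1; (−1)^{3·2·9}·(+1)^2·(+1)^3 = +1.
v=3: a=3^4·(≡2), b=3^6·(≡2) mod 3; (2|3)=-1, (2|3)=-1; (−1)^{4·6·1}·(-1)^6·(-1)^4 = +1.
(-4123, -217 / ℚ) ramifies at {31, ∞}: a division algebra.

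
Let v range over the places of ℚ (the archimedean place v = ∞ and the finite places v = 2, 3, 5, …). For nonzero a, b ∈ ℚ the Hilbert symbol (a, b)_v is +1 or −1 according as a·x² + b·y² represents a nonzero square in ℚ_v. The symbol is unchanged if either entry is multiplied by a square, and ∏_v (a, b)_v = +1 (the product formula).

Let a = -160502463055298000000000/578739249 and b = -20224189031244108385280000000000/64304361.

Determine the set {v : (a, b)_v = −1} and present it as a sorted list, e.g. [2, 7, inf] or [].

Mod squares: a ≡ -8645, b ≡ -17342. Check v ∈ {∞, 2, 3, 5, 7, 11, 13, 17, 19, 23, 29}.
v=29: a=29^2·(≡21), b=29^1·(≡8) mod 29; (21|29)=-1, (8|29)=-1; (−1)^{2·1·14}·(-1)^1·(-1)^2 = -1.
v=2: v_2(a)=10, v_2(b)=19; units ≡ 3, 1 (mod 8); ε·ε+αω+βω = 1·0+10·0+19·1 ≡ 1  ⇒  (a,b)_2 = -1.
v=3: a=3^-14·(≡1), b=3^-12·(≡1) mod 3; (1|3)=+1, (1|3)=+1; (−1)^{-14·-12·1}·(+1)^-12·(+1)^-14 = +1.
v=5: a=5^9·(≡1), b=5^10·(≡3) mod 5; (1|5)=+1, (3|5)=-1; (−1)^{9·10·2}·(+1)^10·(-1)^9 = -1.
v=17: a=17^2·(≡15), b=17^4·(≡13) mod 17; (15|17)=+1, (13|17)=+1; (−1)^{2·4·8}·(+1)^4·(+1)^2 = +1.
v=19: a=19^3·(≡9), b=19^2·(≡7) mod 19; (9|19)=+1, (7|19)=+1; (−1)^{3·2·9}·(+1)^2·(+1)^3 = +1.
v=11: a=11^-2·(≡3), b=11^-2·(≡4) mod 11; (3|11)=+1, (4|11)=+1; (−1)^{-2·-2·5}·(+1)^-2·(+1)^-2 = +1.
v=23: a=23^2·(≡13), b=23^3·(≡15) mod 23; (13|23)=+1, (15|23)=-1; (−1)^{2·3·11}·(+1)^3·(-1)^2 = +1.
v=7: a=7^1·(≡4), b=7^0·(≡4) mod 7; (4|7)=+1, (4|7)=+1; (−1)^{1·0·3}·(+1)^0·(+1)^1 = +1.
v=∞: -8645 < 0 and -17342 < 0  ⇒  (a,b)_∞ = -1.
v=13: a=13^1·(≡2), b=13^5·(≡5) mod 13; (2|13)=-1, (5|13)=-1; (−1)^{1·5·6}·(-1)^5·(-1)^1 = +1.
Ram(-8645, -17342) = {2, 5, 29, ∞}; no ℚ_2-point on the conic.

[2, 5, 29, inf]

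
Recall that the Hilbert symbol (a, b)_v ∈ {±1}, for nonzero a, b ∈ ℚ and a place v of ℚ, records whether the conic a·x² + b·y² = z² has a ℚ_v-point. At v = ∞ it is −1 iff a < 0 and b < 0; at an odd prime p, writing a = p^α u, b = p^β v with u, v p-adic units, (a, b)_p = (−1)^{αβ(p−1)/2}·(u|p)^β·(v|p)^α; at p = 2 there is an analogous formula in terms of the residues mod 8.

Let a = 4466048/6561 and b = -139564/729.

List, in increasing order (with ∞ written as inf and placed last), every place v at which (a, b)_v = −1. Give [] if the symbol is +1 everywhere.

[2, 37]

Mod squares: a ≡ 69782, b ≡ -34891. Check v ∈ {∞, 2, 3, 23, 37, 41}.
v=3: a=3^-8·(≡2), b=3^-6·(≡2) mod 3; (2|3)=-1, (2|3)=-1; (−1)^{-8·-6·1}·(-1)^-6·(-1)^-8 = +1.
v=2: v_2(a)=7, v_2(b)=2; units ≡ 3, 5 (mod 8); ε·ε+αω+βω = 1·0+7·1+2·1 ≡ 1  ⇒  (a,b)_2 = -1.
v=37: a=37^1·(≡7), b=37^1·(≡20) mod 37; (7|37)=+1, (20|37)=-1; (−1)^{1·1·18}·(+1)^1·(-1)^1 = -1.
v=41: a=41^1·(≡32), b=41^1·(≡32) mod 41; (32|41)=+1, (32|41)=+1; (−1)^{1·1·20}·(+1)^1·(+1)^1 = +1.
v=23: a=23^1·(≡17), b=23^1·(≡6) mod 23; (17|23)=-1, (6|23)=+1; (−1)^{1·1·11}·(-1)^1·(+1)^1 = +1.
v=∞: 69782 > 0 and -34891 < 0  ⇒  (a,b)_∞ = +1.
Ram(69782, -34891) = {2, 37}; no ℚ_2-point on the conic.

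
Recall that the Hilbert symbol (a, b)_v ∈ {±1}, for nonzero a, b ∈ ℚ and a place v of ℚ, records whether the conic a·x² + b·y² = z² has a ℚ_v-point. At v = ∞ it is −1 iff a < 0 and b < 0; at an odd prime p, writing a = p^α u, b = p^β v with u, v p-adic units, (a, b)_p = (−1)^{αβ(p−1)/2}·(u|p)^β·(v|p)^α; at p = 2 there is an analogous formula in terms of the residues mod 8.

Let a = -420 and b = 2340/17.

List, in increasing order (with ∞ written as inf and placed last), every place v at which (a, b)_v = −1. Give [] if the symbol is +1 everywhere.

(a, b) ≡ (-105, 1105) mod (ℚ^×)²; places V = {2, 3, 5, 7, 13, 17, ∞}.
(a,b)_5: α=1, u≡1; β=1, v≡4 (mod 5); (1|5)=+1, (4|5)=+1; sign (−1)^0·+1^1·+1^1 = +1.
(a,b)_∞: sgn(-105)=−, sgn(1105)=+, so +1.
(a,b)_17: α=0, u≡5; β=-1, v≡11 (mod 17); (5|17)=-1, (11|17)=-1; sign (−1)^0·-1^-1·-1^0 = -1.
(a,b)_2: α=2, β=2; u≡7, v≡1 (mod 8); ε(u)ε(v)=1·0, αω(v)=2·0, βω(u)=2·0; sum ≡ 0  ⇒  +1.
(a,b)_7: α=1, u≡3; β=0, v≡3 (mod 7); (3|7)=-1, (3|7)=-1; sign (−1)^0·-1^0·-1^1 = -1.
(a,b)_13: α=0, u≡9; β=1, v≡6 (mod 13); (9|13)=+1, (6|13)=-1; sign (−1)^0·+1^1·-1^0 = +1.
(a,b)_3: α=1, u≡1; β=2, v≡1 (mod 3); (1|3)=+1, (1|3)=+1; sign (−1)^0·+1^2·+1^1 = +1.
(-105, 1105 / ℚ) ramifies at {7, 17}: a division algebra.

[7, 17]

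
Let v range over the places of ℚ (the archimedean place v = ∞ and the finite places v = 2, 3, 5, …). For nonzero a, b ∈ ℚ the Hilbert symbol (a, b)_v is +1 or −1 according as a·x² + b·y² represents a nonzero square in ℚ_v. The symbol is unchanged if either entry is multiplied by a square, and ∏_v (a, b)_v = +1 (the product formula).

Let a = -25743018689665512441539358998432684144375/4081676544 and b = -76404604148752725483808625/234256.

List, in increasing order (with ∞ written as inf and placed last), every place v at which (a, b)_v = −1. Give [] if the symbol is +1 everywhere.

Mod squares: a ≡ -4905719, b ≡ -37145. Check v ∈ {∞, 2, 3, 5, 7, 11, 13, 17, 19, 23, 31, 37, 43, 47}.
v=17: a=17^2·(≡12), b=17^1·(≡9) mod 17; (12|17)=-1, (9|17)=+1; (−1)^{2·1·8}·(-1)^1·(+1)^2 = -1.
v=43: a=43^6·(≡19), b=43^4·(≡12) mod 43; (19|43)=-1, (12|43)=-1; (−1)^{6·4·21}·(-1)^4·(-1)^6 = +1.
v=3: a=3^-2·(≡1), b=3^0·(≡1) mod 3; (1|3)=+1, (1|3)=+1; (−1)^{-2·0·1}·(+1)^0·(+1)^-2 = +1.
v=11: a=11^-6·(≡8), b=11^-4·(≡8) mod 11; (8|11)=-1, (8|11)=-1; (−1)^{-6·-4·5}·(-1)^-4·(-1)^-6 = +1.
v=2: v_2(a)=-8, v_2(b)=-4; units ≡ 1, 7 (mod 8); ε·ε+αω+βω = 0·1+-8·0+-4·0 ≡ 0  ⇒  (a,b)_2 = +1.
v=5: a=5^4·(≡1), b=5^3·(≡1) mod 5; (1|5)=+1, (1|5)=+1; (−1)^{4·3·2}·(+1)^3·(+1)^4 = +1.
v=13: a=13^3·(≡1), b=13^2·(≡4) mod 13; (1|13)=+1, (4|13)=+1; (−1)^{3·2·6}·(+1)^2·(+1)^3 = +1.
v=23: a=23^2·(≡21), b=23^1·(≡1) mod 23; (21|23)=-1, (1|23)=+1; (−1)^{2·1·11}·(-1)^1·(+1)^2 = -1.
v=7: a=7^3·(≡1), b=7^2·(≡1) mod 7; (1|7)=+1, (1|7)=+1; (−1)^{3·2·3}·(+1)^2·(+1)^3 = +1.
v=31: a=31^3·(≡24), b=31^2·(≡15) mod 31; (24|31)=-1, (15|31)=-1; (−1)^{3·2·15}·(-1)^2·(-1)^3 = -1.
v=19: a=19^2·(≡1), b=19^1·(≡13) mod 19; (1|19)=+1, (13|19)=-1; (−1)^{2·1·9}·(+1)^1·(-1)^2 = +1.
v=∞: -4905719 < 0 and -37145 < 0  ⇒  (a,b)_∞ = -1.
v=37: a=37^3·(≡30), b=37^2·(≡12) mod 37; (30|37)=+1, (12|37)=+1; (−1)^{3·2·18}·(+1)^2·(+1)^3 = +1.
v=47: a=47^3·(≡19), b=47^2·(≡4) mod 47; (19|47)=-1, (4|47)=+1; (−1)^{3·2·23}·(-1)^2·(+1)^3 = +1.
Ram(-4905719, -37145) = {17, 23, 31, ∞}; no ℚ_17-point on the conic.

[17, 23, 31, inf]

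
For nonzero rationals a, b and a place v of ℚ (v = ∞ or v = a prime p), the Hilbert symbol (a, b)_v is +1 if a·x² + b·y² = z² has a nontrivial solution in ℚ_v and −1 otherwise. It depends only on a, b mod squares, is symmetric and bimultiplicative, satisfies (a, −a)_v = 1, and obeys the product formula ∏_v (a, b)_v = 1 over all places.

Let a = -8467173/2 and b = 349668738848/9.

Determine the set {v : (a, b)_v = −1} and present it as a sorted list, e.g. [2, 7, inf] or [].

[2, 11, 13, 43]

Mod squares: a ≡ -209066, b ≡ 2. Check v ∈ {∞, 2, 3, 11, 13, 17, 43}.
v=2: v_2(a)=-1, v_2(b)=5; units ≡ 3, 1 (mod 8); ε·ε+αω+βω = 1·0+-1·0+5·1 ≡ 1  ⇒  (a,b)_2 = -1.
v=11: a=11^1·(≡2), b=11^2·(≡6) mod 11; (2|11)=-1, (6|11)=-1; (−1)^{1·2·5}·(-1)^2·(-1)^1 = -1.
v=3: a=3^4·(≡1), b=3^-2·(≡2) mod 3; (1|3)=+1, (2|3)=-1; (−1)^{4·-2·1}·(+1)^-2·(-1)^4 = +1.
v=13: a=13^1·(≡9), b=13^2·(≡11) mod 13; (9|13)=+1, (11|13)=-1; (−1)^{1·2·6}·(+1)^2·(-1)^1 = -1.
v=43: a=43^1·(≡36), b=43^2·(≡8) mod 43; (36|43)=+1, (8|43)=-1; (−1)^{1·2·21}·(+1)^2·(-1)^1 = -1.
v=∞: -209066 < 0 and 2 > 0  ⇒  (a,b)_∞ = +1.
v=17: a=17^1·(≡7), b=17^2·(≡2) mod 17; (7|17)=-1, (2|17)=+1; (−1)^{1·2·8}·(-1)^2·(+1)^1 = +1.
|Ram(-209066, 2)| = 4, even; anisotropic at {2, 11, 13, 43}.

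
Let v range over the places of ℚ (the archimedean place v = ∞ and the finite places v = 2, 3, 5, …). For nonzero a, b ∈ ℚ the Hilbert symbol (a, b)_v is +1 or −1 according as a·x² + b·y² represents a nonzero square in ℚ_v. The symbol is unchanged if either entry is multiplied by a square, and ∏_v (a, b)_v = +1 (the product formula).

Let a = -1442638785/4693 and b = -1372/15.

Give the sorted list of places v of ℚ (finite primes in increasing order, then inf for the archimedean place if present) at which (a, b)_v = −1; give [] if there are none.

[2, 7, 17, inf]

Mod squares: a ≡ -23205, b ≡ -105. Check v ∈ {∞, 2, 3, 5, 7, 13, 17, 19, 29, 31}.
v=7: a=7^1·(≡5), b=7^3·(≡3) mod 7; (5|7)=-1, (3|7)=-1; (−1)^{1·3·3}·(-1)^3·(-1)^1 = -1.
v=13: a=13^-1·(≡1), b=13^0·(≡3) mod 13; (1|13)=+1, (3|13)=+1; (−1)^{-1·0·6}·(+1)^0·(+1)^-1 = +1.
v=29: a=29^2·(≡7), b=29^0·(≡11) mod 29; (7|29)=+1, (11|29)=-1; (−1)^{2·0·14}·(+1)^0·(-1)^2 = +1.
v=2: v_2(a)=0, v_2(b)=2; units ≡ 3, 7 (mod 8); ε·ε+αω+βω = 1·1+0·0+2·1 ≡ 1  ⇒  (a,b)_2 = -1.
v=31: a=31^2·(≡25), b=31^0·(≡16) mod 31; (25|31)=+1, (16|31)=+1; (−1)^{2·0·15}·(+1)^0·(+1)^2 = +1.
v=17: a=17^1·(≡5), b=17^0·(≡6) mod 17; (5|17)=-1, (6|17)=-1; (−1)^{1·0·8}·(-1)^0·(-1)^1 = -1.
v=∞: -23205 < 0 and -105 < 0  ⇒  (a,b)_∞ = -1.
v=5: a=5^1·(≡1), b=5^-1·(≡1) mod 5; (1|5)=+1, (1|5)=+1; (−1)^{1·-1·2}·(+1)^-1·(+1)^1 = +1.
v=3: a=3^1·(≡2), b=3^-1·(≡1) mod 3; (2|3)=-1, (1|3)=+1; (−1)^{1·-1·1}·(-1)^-1·(+1)^1 = +1.
v=19: a=19^-2·(≡13), b=19^0·(≡1) mod 19; (13|19)=-1, (1|19)=+1; (−1)^{-2·0·9}·(-1)^0·(+1)^-2 = +1.
(-23205, -105 / ℚ) ramifies at {2, 7, 17, ∞}: a division algebra.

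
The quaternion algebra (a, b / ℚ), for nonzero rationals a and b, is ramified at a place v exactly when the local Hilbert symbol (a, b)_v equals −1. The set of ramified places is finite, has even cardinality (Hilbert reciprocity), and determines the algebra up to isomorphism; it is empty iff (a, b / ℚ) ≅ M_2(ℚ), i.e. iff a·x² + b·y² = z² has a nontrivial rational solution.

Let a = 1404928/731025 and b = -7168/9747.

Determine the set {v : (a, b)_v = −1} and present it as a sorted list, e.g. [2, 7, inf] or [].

Mod squares: a ≡ 7, b ≡ -21. Check v ∈ {∞, 2, 3, 5, 7, 19}.
v=7: a=7^3·(≡1), b=7^1·(≡4) mod 7; (1|7)=+1, (4|7)=+1; (−1)^{3·1·3}·(+1)^1·(+1)^3 = -1.
v=5: a=5^-2·(≡3), b=5^0·(≡1) mod 5; (3|5)=-1, (1|5)=+1; (−1)^{-2·0·2}·(-1)^0·(+1)^-2 = +1.
v=19: a=19^-2·(≡1), b=19^-2·(≡16) mod 19; (1|19)=+1, (16|19)=+1; (−1)^{-2·-2·9}·(+1)^-2·(+1)^-2 = +1.
v=2: v_2(a)=12, v_2(b)=10; units ≡ 7, 3 (mod 8); ε·ε+αω+βω = 1·1+12·1+10·0 ≡ 1  ⇒  (a,b)_2 = -1.
v=∞: 7 > 0 and -21 < 0  ⇒  (a,b)_∞ = +1.
v=3: a=3^-4·(≡1), b=3^-3·(≡2) mod 3; (1|3)=+1, (2|3)=-1; (−1)^{-4·-3·1}·(+1)^-3·(-1)^-4 = +1.
(7, -21 / ℚ) ramifies at {2, 7}: a division algebra.

[2, 7]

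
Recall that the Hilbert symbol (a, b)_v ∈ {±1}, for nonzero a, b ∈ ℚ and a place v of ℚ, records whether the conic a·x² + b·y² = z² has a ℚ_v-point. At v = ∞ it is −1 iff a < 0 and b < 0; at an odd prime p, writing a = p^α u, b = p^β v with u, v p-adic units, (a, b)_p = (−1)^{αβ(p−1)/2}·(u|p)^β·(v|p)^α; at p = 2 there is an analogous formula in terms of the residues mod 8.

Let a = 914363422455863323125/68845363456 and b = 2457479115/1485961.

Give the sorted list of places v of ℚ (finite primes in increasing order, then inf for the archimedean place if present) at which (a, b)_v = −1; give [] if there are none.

(a, b) ≡ (13, 3315) mod (ℚ^×)²; places V = {2, 3, 5, 7, 13, 17, 23, 31, 41, 43, 53, ∞}.
(a,b)_3: α=2, u≡1; β=3, v≡1 (mod 3); (1|3)=+1, (1|3)=+1; sign (−1)^0·+1^3·+1^2 = +1.
(a,b)_7: α=2, u≡3; β=2, v≡1 (mod 7); (3|7)=-1, (1|7)=+1; sign (−1)^0·-1^2·+1^2 = +1.
(a,b)_∞: sgn(13)=+, sgn(3315)=+, so +1.
(a,b)_43: α=2, u≡14; β=0, v≡9 (mod 43); (14|43)=+1, (9|43)=+1; sign (−1)^0·+1^0·+1^2 = +1.
(a,b)_41: α=4, u≡7; β=2, v≡11 (mod 41); (7|41)=-1, (11|41)=-1; sign (−1)^0·-1^2·-1^4 = +1.
(a,b)_31: α=-2, u≡29; β=0, v≡17 (mod 31); (29|31)=-1, (17|31)=-1; sign (−1)^0·-1^0·-1^-2 = +1.
(a,b)_13: α=3, u≡1; β=1, v≡8 (mod 13); (1|13)=+1, (8|13)=-1; sign (−1)^0·+1^1·-1^3 = -1.
(a,b)_53: α=0, u≡13; β=-2, v≡28 (mod 53); (13|53)=+1, (28|53)=+1; sign (−1)^0·+1^-2·+1^0 = +1.
(a,b)_5: α=4, u≡2; β=1, v≡3 (mod 5); (2|5)=-1, (3|5)=-1; sign (−1)^0·-1^1·-1^4 = -1.
(a,b)_23: α=-4, u≡8; β=-2, v≡8 (mod 23); (8|23)=+1, (8|23)=+1; sign (−1)^0·+1^-2·+1^-4 = +1.
(a,b)_2: α=-8, β=0; u≡5, v≡3 (mod 8); ε(u)ε(v)=0·1, αω(v)=-8·1, βω(u)=0·1; sum ≡ 0  ⇒  +1.
(a,b)_17: α=2, u≡8; β=1, v≡2 (mod 17); (8|17)=+1, (2|17)=+1; sign (−1)^0·+1^1·+1^2 = +1.
(13, 3315 / ℚ) ramifies at {5, 13}: a division algebra.

[5, 13]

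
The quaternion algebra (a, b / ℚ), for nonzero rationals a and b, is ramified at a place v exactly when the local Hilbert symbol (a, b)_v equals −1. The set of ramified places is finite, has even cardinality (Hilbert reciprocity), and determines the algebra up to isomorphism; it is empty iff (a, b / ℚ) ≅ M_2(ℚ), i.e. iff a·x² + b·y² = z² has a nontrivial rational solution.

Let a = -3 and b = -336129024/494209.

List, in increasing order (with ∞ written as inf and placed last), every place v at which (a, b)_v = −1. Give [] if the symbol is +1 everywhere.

Mod squares: a ≡ -3, b ≡ -6699. Check v ∈ {∞, 2, 3, 7, 11, 19, 29, 37}.
v=∞: -3 < 0 and -6699 < 0  ⇒  (a,b)_∞ = -1.
v=3: a=3^1·(≡2), b=3^1·(≡2) mod 3; (2|3)=-1, (2|3)=-1; (−1)^{1·1·1}·(-1)^1·(-1)^1 = -1.
v=11: a=11^0·(≡8), b=11^1·(≡2) mod 11; (8|11)=-1, (2|11)=-1; (−1)^{0·1·5}·(-1)^1·(-1)^0 = -1.
v=37: a=37^0·(≡34), b=37^-2·(≡5) mod 37; (34|37)=+1, (5|37)=-1; (−1)^{0·-2·18}·(+1)^-2·(-1)^0 = +1.
v=19: a=19^0·(≡16), b=19^-2·(≡14) mod 19; (16|19)=+1, (14|19)=-1; (−1)^{0·-2·9}·(+1)^-2·(-1)^0 = +1.
v=29: a=29^0·(≡26), b=29^1·(≡9) mod 29; (26|29)=-1, (9|29)=+1; (−1)^{0·1·14}·(-1)^1·(+1)^0 = -1.
v=7: a=7^0·(≡4), b=7^3·(≡2) mod 7; (4|7)=+1, (2|7)=+1; (−1)^{0·3·3}·(+1)^3·(+1)^0 = +1.
v=2: v_2(a)=0, v_2(b)=10; units ≡ 5, 5 (mod 8); ε·ε+αω+βω = 0·0+0·1+10·1 ≡ 0  ⇒  (a,b)_2 = +1.
|Ram(-3, -6699)| = 4, even; anisotropic at {3, 11, 29, ∞}.

[3, 11, 29, inf]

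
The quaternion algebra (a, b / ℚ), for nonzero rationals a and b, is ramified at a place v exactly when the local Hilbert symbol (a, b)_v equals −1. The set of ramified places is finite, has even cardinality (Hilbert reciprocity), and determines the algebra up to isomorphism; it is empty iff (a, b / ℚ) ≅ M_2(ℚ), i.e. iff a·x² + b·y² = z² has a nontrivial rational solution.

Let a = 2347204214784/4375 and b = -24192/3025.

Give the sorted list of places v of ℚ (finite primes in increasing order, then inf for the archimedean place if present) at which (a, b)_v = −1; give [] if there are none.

[3, 7, 11, 19]

(a, b) ≡ (8778, -42) mod (ℚ^×)²; places V = {2, 3, 5, 7, 11, 13, 19, ∞}.
(a,b)_19: α=1, u≡17; β=0, v≡13 (mod 19); (17|19)=+1, (13|19)=-1; sign (−1)^0·+1^0·-1^1 = -1.
(a,b)_∞: sgn(8778)=+, sgn(-42)=−, so +1.
(a,b)_7: α=-1, u≡1; β=1, v≡2 (mod 7); (1|7)=+1, (2|7)=+1; sign (−1)^1·+1^1·+1^-1 = -1.
(a,b)_3: α=1, u≡1; β=3, v≡1 (mod 3); (1|3)=+1, (1|3)=+1; sign (−1)^1·+1^3·+1^1 = -1.
(a,b)_11: α=1, u≡6; β=-2, v≡10 (mod 11); (6|11)=-1, (10|11)=-1; sign (−1)^0·-1^-2·-1^1 = -1.
(a,b)_5: α=-4, u≡2; β=-2, v≡3 (mod 5); (2|5)=-1, (3|5)=-1; sign (−1)^0·-1^-2·-1^-4 = +1.
(a,b)_13: α=4, u≡10; β=0, v≡3 (mod 13); (10|13)=+1, (3|13)=+1; sign (−1)^0·+1^0·+1^4 = +1.
(a,b)_2: α=17, β=7; u≡5, v≡3 (mod 8); ε(u)ε(v)=0·1, αω(v)=17·1, βω(u)=7·1; sum ≡ 0  ⇒  +1.
Ram(8778, -42) = {3, 7, 11, 19}; no ℚ_3-point on the conic.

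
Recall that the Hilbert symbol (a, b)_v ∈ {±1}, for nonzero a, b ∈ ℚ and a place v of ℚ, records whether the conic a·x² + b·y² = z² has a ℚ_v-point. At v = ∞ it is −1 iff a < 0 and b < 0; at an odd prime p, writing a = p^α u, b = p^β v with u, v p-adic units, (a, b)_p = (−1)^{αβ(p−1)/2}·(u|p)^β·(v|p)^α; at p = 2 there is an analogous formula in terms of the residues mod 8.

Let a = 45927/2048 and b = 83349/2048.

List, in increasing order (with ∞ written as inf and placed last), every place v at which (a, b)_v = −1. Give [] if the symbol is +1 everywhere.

Mod squares: a ≡ 14, b ≡ 42. Check v ∈ {∞, 2, 3, 7}.
v=2: v_2(a)=-11, v_2(b)=-11; units ≡ 7, 5 (mod 8); ε·ε+αω+βω = 1·0+-11·1+-11·0 ≡ 1  ⇒  (a,b)_2 = -1.
v=∞: 14 > 0 and 42 > 0  ⇒  (a,b)_∞ = +1.
v=7: a=7^1·(≡4), b=7^3·(≡3) mod 7; (4|7)=+1, (3|7)=-1; (−1)^{1·3·3}·(+1)^3·(-1)^1 = +1.
v=3: a=3^8·(≡2), b=3^5·(≡2) mod 3; (2|3)=-1, (2|3)=-1; (−1)^{8·5·1}·(-1)^5·(-1)^8 = -1.
(14, 42 / ℚ) ramifies at {2, 3}: a division algebra.

[2, 3]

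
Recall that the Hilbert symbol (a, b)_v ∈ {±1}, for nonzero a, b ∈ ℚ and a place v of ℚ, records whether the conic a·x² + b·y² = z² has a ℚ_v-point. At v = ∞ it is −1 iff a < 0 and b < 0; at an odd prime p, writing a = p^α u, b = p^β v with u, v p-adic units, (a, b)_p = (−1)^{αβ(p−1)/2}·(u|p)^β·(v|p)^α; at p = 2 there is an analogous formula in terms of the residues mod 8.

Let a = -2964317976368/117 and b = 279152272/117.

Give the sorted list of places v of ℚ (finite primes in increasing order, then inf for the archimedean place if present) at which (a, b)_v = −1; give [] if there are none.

[7, 13, 31, 53]

(a, b) ≡ (-21359, 226811221) mod (ℚ^×)²; places V = {2, 3, 7, 13, 31, 37, 41, 53, ∞}.
(a,b)_3: α=-2, u≡1; β=-2, v≡1 (mod 3); (1|3)=+1, (1|3)=+1; sign (−1)^0·+1^-2·+1^-2 = +1.
(a,b)_53: α=1, u≡51; β=1, v≡28 (mod 53); (51|53)=-1, (28|53)=+1; sign (−1)^0·-1^1·+1^1 = -1.
(a,b)_41: α=2, u≡40; β=1, v≡19 (mod 41); (40|41)=+1, (19|41)=-1; sign (−1)^0·+1^1·-1^2 = +1.
(a,b)_13: α=-1, u≡2; β=-1, v≡1 (mod 13); (2|13)=-1, (1|13)=+1; sign (−1)^0·-1^-1·+1^-1 = -1.
(a,b)_37: α=2, u≡16; β=1, v≡10 (mod 37); (16|37)=+1, (10|37)=+1; sign (−1)^0·+1^1·+1^2 = +1.
(a,b)_31: α=1, u≡29; β=1, v≡22 (mod 31); (29|31)=-1, (22|31)=-1; sign (−1)^1·-1^1·-1^1 = -1.
(a,b)_2: α=4, β=4; u≡1, v≡5 (mod 8); ε(u)ε(v)=0·0, αω(v)=4·1, βω(u)=4·0; sum ≡ 0  ⇒  +1.
(a,b)_7: α=2, u≡6; β=1, v≡3 (mod 7); (6|7)=-1, (3|7)=-1; sign (−1)^0·-1^1·-1^2 = -1.
(a,b)_∞: sgn(-21359)=−, sgn(226811221)=+, so +1.
(-21359, 226811221 / ℚ) ramifies at {7, 13, 31, 53}: a division algebra.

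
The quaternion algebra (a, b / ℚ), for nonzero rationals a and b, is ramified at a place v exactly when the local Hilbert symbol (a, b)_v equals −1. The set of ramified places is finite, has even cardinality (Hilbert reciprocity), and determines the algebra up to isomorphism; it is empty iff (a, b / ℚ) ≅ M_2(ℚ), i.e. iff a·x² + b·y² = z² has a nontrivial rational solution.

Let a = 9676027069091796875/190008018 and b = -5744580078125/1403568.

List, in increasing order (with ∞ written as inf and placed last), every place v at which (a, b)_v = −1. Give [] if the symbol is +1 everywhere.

[5, 11]

(a, b) ≡ (22, -15) mod (ℚ^×)²; places V = {2, 3, 5, 7, 11, 19, ∞}.
(a,b)_5: α=16, u≡2; β=11, v≡2 (mod 5); (2|5)=-1, (2|5)=-1; sign (−1)^0·-1^11·-1^16 = -1.
(a,b)_2: α=-1, β=-4; u≡3, v≡1 (mod 8); ε(u)ε(v)=1·0, αω(v)=-1·0, βω(u)=-4·1; sum ≡ 0  ⇒  +1.
(a,b)_7: α=8, u≡2; β=6, v≡5 (mod 7); (2|7)=+1, (5|7)=-1; sign (−1)^0·+1^6·-1^8 = +1.
(a,b)_19: α=-4, u≡8; β=-2, v≡9 (mod 19); (8|19)=-1, (9|19)=+1; sign (−1)^0·-1^-2·+1^-4 = +1.
(a,b)_∞: sgn(22)=+, sgn(-15)=−, so +1.
(a,b)_11: α=1, u≡6; β=0, v≡2 (mod 11); (6|11)=-1, (2|11)=-1; sign (−1)^0·-1^0·-1^1 = -1.
(a,b)_3: α=-6, u≡1; β=-5, v≡1 (mod 3); (1|3)=+1, (1|3)=+1; sign (−1)^0·+1^-5·+1^-6 = +1.
(22, -15 / ℚ) ramifies at {5, 11}: a division algebra.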